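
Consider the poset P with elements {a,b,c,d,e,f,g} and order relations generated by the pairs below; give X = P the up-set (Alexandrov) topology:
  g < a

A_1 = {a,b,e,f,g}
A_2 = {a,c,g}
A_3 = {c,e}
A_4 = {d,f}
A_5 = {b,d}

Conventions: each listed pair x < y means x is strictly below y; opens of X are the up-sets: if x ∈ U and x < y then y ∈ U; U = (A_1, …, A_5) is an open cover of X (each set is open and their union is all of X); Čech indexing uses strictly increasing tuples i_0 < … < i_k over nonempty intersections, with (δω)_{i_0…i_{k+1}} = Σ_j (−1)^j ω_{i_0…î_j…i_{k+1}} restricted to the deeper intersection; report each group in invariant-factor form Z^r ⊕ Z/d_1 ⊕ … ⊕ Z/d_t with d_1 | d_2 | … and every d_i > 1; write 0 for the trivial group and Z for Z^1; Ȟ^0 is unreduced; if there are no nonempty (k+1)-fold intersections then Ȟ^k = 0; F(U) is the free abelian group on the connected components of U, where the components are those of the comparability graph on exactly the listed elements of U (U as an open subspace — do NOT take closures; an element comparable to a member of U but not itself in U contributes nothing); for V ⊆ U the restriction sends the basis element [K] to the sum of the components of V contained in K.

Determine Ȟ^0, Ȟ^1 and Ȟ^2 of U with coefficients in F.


Ȟ^0 = Z^6; Ȟ^1 = 0; Ȟ^2 = 0

nerve of the cover:
  A12={a,g} A13={e} A14={f} A15={b} A23={c} A45={d}
components per intersection:
  A1: {a,g} {b} {e} {f}
  A2: {a,g} {c}
  A3: {c} {e}
  A4: {d} {f}
  A5: {b} {d}
  A12: {a,g}
  A13: {e}
  A14: {f}
  A15: {b}
  A23: {c}
  A45: {d}
C dims 12,6; δ0: rk 6, SNF 1^6
Ȟ^0 = (12 − 6) − 0 = 6, so Ȟ^0 ≅ Z^6
Ȟ^1 = (6 − 0) − 6 = 0, so Ȟ^1 ≅ 0
Ȟ^2 = (0 − 0) − 0 = 0, so Ȟ^2 ≅ 0


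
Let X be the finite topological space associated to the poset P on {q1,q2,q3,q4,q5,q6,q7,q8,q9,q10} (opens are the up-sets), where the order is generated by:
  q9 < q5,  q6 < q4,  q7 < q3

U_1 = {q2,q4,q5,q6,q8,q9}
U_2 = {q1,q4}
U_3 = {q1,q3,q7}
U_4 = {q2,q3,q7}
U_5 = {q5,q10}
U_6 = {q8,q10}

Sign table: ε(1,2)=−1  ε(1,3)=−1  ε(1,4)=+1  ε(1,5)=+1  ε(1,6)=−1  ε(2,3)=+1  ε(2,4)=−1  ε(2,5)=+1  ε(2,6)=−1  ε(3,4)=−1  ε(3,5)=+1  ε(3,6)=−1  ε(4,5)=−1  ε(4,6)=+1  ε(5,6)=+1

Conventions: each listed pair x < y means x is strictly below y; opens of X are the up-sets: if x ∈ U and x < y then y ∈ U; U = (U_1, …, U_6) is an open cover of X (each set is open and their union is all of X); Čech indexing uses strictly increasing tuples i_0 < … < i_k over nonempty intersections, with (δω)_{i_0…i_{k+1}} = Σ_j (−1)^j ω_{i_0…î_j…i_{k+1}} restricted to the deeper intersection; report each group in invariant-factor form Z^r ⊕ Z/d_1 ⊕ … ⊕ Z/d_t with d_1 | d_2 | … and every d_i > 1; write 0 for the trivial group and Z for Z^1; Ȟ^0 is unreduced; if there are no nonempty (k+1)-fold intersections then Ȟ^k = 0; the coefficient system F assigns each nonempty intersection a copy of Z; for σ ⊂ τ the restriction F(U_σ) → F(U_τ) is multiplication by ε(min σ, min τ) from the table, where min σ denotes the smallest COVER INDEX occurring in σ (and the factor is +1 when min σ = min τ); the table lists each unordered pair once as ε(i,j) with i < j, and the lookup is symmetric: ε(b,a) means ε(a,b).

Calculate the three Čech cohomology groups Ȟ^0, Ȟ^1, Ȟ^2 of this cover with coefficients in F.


Ȟ^0(U;F) ≅ 0; Ȟ^1(U;F) ≅ Z ⊕ Z/2; Ȟ^2(U;F) ≅ 0

nerve of the cover:
  U12={q4} U14={q2} U15={q5} U16={q8} U23={q1} U34={q3,q7} U56={q10}
C dims 6,7; δ0: rk 6, SNF 1^5·2
Ȟ^0 = (6 − 6) − 0 = 0, so Ȟ^0 ≅ 0
Ȟ^1 = (7 − 0) − 6 = 1 plus torsion [2], so Ȟ^1 ≅ Z ⊕ Z/2
Ȟ^2 = (0 − 0) − 0 = 0, so Ȟ^2 ≅ 0


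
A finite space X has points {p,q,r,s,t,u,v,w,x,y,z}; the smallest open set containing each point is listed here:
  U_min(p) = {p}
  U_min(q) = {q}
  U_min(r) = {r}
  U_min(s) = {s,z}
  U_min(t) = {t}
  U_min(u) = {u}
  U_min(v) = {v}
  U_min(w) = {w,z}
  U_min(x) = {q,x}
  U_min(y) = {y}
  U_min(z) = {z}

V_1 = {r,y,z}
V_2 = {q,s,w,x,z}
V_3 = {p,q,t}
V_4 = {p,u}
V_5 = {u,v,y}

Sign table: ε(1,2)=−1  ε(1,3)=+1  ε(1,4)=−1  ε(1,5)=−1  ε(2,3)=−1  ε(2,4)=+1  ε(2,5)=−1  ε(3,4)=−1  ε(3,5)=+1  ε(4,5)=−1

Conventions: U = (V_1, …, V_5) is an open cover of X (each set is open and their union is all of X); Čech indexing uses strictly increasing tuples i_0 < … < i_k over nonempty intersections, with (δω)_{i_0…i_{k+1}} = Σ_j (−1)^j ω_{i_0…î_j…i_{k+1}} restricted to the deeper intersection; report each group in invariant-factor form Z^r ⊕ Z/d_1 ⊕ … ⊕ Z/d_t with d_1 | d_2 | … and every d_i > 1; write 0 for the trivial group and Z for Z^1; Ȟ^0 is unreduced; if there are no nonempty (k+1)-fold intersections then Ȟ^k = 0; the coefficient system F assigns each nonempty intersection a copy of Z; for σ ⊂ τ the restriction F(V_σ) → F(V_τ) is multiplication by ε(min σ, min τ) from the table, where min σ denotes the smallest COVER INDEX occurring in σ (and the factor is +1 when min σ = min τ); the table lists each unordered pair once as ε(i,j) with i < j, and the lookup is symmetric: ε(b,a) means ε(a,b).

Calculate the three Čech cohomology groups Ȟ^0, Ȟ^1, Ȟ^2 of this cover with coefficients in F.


Ȟ^0 ≅ 0, Ȟ^1 ≅ Z/2, Ȟ^2 ≅ 0

cover nerve:
  V12={z} V15={y} V23={q} V34={p} V45={u}
C dims 5,5; δ0: rk 5, SNF 1^4·2
Ȟ^0: (5−5)−0=0 ⇒ 0
Ȟ^1: (5−0)−5=0 plus torsion [2] ⇒ Z/2
Ȟ^2: (0−0)−0=0 ⇒ 0


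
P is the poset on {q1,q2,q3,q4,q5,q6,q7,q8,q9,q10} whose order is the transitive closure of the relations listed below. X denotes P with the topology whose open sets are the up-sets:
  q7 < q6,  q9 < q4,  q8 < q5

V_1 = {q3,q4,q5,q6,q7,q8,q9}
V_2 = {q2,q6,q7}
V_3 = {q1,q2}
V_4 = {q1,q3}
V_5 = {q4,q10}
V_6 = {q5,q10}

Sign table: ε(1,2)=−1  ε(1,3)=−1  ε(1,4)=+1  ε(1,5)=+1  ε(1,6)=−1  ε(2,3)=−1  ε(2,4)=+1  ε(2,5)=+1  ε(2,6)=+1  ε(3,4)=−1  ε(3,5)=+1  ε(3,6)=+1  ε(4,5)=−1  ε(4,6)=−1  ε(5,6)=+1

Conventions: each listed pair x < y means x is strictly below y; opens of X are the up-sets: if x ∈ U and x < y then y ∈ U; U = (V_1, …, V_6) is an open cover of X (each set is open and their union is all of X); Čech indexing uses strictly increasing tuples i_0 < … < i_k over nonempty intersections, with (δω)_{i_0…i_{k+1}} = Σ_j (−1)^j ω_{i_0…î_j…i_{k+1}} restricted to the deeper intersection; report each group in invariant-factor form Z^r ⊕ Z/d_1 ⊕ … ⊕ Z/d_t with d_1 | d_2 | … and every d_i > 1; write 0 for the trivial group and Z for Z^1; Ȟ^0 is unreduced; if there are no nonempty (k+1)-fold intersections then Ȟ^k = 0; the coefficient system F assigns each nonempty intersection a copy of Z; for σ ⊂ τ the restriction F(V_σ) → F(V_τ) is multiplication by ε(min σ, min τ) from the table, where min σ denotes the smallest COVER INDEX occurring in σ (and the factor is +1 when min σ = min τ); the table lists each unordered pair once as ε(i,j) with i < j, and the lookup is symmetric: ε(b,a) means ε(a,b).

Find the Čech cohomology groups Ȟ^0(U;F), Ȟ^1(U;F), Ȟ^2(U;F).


nonempty overlaps:
  V12={q6,q7} V14={q3} V15={q4} V16={q5} V23={q2} V34={q1} V56={q10}
C dims 6,7; δ0: rk 6, SNF 1^5·2
degree 0: 6−6−0 = 0 → Ȟ^0 ≅ 0
degree 1: 7−0−6 = 1 plus torsion [2] → Ȟ^1 ≅ Z ⊕ Z/2
degree 2: 0−0−0 = 0 → Ȟ^2 ≅ 0

Ȟ^0 ≅ 0; Ȟ^1 ≅ Z ⊕ Z/2; Ȟ^2 ≅ 0


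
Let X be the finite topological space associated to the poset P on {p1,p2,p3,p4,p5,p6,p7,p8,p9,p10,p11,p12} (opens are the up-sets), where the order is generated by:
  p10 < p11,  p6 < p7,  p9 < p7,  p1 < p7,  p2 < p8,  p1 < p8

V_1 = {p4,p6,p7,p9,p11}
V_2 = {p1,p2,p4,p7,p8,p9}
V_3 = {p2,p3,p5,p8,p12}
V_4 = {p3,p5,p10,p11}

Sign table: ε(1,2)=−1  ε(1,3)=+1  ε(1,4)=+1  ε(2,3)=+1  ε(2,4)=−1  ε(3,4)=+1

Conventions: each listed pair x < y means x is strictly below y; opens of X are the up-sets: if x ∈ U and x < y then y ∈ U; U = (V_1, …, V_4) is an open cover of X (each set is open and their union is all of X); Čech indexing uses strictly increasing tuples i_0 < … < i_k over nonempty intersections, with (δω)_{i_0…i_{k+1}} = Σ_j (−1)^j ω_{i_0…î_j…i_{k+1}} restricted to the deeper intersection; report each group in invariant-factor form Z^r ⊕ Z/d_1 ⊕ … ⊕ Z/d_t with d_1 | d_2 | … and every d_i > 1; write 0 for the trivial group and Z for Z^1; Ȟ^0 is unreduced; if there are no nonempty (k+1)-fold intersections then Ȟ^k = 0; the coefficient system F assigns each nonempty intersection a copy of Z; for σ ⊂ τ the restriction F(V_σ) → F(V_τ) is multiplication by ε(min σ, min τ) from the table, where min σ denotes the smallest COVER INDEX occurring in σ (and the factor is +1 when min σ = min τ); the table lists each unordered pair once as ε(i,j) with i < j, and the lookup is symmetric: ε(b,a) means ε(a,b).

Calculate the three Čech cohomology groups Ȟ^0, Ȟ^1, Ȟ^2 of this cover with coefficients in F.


nerve simplices:
  V12={p4,p7,p9} V14={p11} V23={p2,p8} V34={p3,p5}
C dims 4,4; δ0: rk 4, SNF 1^3·2
degree 0: 4−4−0 = 0 → Ȟ^0 ≅ 0
degree 1: 4−0−4 = 0 plus torsion [2] → Ȟ^1 ≅ Z/2
degree 2: 0−0−0 = 0 → Ȟ^2 ≅ 0

Ȟ^0 = 0, Ȟ^1 = Z/2 and Ȟ^2 = 0


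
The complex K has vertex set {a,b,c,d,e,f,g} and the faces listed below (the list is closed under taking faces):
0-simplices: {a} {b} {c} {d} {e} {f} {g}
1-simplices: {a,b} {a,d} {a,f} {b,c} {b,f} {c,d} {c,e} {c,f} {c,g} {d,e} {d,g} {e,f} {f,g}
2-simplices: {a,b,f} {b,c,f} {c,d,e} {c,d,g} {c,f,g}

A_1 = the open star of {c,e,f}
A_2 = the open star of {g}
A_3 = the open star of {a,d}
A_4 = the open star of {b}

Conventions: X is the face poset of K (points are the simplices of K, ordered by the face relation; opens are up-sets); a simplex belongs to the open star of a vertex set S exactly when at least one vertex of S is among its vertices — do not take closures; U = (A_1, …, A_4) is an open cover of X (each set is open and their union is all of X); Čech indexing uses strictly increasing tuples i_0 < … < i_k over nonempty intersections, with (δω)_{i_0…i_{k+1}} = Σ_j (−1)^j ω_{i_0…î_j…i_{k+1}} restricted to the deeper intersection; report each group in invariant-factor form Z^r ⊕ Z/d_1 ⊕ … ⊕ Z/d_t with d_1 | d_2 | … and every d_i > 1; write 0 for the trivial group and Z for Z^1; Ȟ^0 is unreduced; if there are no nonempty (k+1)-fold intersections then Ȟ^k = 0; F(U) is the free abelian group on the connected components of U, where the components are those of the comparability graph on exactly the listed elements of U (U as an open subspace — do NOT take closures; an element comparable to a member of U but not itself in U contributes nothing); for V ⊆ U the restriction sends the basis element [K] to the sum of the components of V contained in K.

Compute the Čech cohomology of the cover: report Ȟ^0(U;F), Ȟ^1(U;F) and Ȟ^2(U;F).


Ȟ^0(U;F) ≅ Z; Ȟ^1(U;F) ≅ Z; Ȟ^2(U;F) ≅ 0

nerve simplices:
  A1={{c},{e},{f},{a,f},{b,c},{b,f},{c,d},{c,e},{c,f},{c,g},{d,e},{e,f},{f,g},{a,b,f},{b,c,f},{c,d,e},{c,d,g},{c,f,g}} A2={{g},{c,g},{d,g},{f,g},{c,d,g},{c,f,g}} A3={{a},{d},{a,b},{a,d},{a,f},{c,d},{d,e},{d,g},{a,b,f},{c,d,e},{c,d,g}} A4={{b},{a,b},{b,c},{b,f},{a,b,f},{b,c,f}}
  A12={{c,g},{f,g},{c,d,g},{c,f,g}} A13={{a,f},{c,d},{d,e},{a,b,f},{c,d,e},{c,d,g}} A14={{b,c},{b,f},{a,b,f},{b,c,f}} A23={{d,g},{c,d,g}} A34={{a,b},{a,b,f}}
  A123={{c,d,g}} A134={{a,b,f}}
components per intersection:
  A1: {{c},{e},{f},{a,f},{b,c},{b,f},{c,d},{c,e},{c,f},{c,g},{d,e},{e,f},{f,g},{a,b,f},{b,c,f},{c,d,e},{c,d,g},{c,f,g}}
  A2: {{g},{c,g},{d,g},{f,g},{c,d,g},{c,f,g}}
  A3: {{a},{d},{a,b},{a,d},{a,f},{c,d},{d,e},{d,g},{a,b,f},{c,d,e},{c,d,g}}
  A4: {{b},{a,b},{b,c},{b,f},{a,b,f},{b,c,f}}
  A12: {{c,g},{f,g},{c,d,g},{c,f,g}}
  A13: {{a,f},{a,b,f}} {{c,d},{d,e},{c,d,e},{c,d,g}}
  A14: {{b,c},{b,f},{a,b,f},{b,c,f}}
  A23: {{d,g},{c,d,g}}
  A34: {{a,b},{a,b,f}}
  A123: {{c,d,g}}
  A134: {{a,b,f}}
C dims 4,6,2; δ0: rk 3, SNF 1^3; δ1: rk 2, SNF 1^2
degree 0: 4−3−0 = 1 → Ȟ^0 ≅ Z
degree 1: 6−2−3 = 1 → Ȟ^1 ≅ Z
degree 2: 2−0−2 = 0 → Ȟ^2 ≅ 0


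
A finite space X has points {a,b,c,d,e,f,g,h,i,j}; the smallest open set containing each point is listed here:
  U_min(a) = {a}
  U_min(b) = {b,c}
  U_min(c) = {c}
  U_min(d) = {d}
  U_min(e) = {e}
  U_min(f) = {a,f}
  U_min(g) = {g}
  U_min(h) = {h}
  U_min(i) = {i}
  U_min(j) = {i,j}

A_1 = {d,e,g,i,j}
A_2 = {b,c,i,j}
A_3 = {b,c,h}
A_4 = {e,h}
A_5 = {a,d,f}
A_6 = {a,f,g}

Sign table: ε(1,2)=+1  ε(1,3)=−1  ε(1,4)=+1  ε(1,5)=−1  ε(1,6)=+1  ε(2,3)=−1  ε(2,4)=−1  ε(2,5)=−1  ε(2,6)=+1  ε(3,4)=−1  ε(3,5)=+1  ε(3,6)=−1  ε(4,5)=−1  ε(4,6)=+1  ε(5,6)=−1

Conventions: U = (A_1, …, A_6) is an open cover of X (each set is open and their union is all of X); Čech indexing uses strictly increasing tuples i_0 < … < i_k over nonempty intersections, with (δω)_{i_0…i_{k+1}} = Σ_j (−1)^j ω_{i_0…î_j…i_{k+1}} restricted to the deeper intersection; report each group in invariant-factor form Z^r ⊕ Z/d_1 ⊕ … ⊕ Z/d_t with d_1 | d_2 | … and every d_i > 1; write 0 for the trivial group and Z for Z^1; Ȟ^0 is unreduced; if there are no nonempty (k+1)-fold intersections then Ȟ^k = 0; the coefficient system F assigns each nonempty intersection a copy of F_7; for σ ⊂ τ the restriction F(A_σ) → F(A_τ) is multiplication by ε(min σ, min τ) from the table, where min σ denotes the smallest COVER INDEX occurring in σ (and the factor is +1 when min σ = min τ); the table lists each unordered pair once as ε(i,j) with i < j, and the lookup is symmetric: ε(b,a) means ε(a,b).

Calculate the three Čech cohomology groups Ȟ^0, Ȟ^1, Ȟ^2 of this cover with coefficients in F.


intersection data:
  A12={i,j} A14={e} A15={d} A16={g} A23={b,c} A34={h} A56={a,f}
C dims 6,7; δ0: rk_F7 5
Ȟ^0 = (6 − 5) − 0 = 1, so Ȟ^0 ≅ Z/7
Ȟ^1 = (7 − 0) − 5 = 2, so Ȟ^1 ≅ Z/7 ⊕ Z/7
Ȟ^2 = (0 − 0) − 0 = 0, so Ȟ^2 ≅ 0

Ȟ^0 ≅ Z/7; Ȟ^1 ≅ Z/7 ⊕ Z/7; Ȟ^2 ≅ 0


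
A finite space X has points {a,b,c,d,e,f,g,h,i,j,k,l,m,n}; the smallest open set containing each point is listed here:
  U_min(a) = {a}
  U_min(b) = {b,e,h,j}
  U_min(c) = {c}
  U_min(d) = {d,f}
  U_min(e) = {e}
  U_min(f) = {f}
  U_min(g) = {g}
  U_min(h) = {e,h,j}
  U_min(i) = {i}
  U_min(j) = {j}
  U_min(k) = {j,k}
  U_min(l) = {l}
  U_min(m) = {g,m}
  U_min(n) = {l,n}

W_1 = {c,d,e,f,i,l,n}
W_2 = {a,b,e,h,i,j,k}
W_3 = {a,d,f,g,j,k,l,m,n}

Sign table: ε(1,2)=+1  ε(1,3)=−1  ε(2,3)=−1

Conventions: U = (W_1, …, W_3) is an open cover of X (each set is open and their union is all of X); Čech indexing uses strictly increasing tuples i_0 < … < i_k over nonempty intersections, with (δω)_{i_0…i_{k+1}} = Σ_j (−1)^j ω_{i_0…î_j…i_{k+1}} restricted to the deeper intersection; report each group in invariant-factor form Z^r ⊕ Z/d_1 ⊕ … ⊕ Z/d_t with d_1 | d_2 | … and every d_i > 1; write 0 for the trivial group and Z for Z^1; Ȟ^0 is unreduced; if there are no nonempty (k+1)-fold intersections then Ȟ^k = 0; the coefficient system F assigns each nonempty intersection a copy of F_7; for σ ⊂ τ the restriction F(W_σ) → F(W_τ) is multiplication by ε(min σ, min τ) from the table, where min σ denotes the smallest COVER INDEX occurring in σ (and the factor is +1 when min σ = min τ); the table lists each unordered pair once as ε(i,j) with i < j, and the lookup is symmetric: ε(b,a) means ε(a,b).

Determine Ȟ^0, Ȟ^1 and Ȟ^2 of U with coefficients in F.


nonempty overlaps:
  W12={e,i} W13={d,f,l,n} W23={a,j,k}
C dims 3,3; δ0: rk_F7 2
degree 0: 3−2−0 = 1 → Ȟ^0 ≅ Z/7
degree 1: 3−0−2 = 1 → Ȟ^1 ≅ Z/7
degree 2: 0−0−0 = 0 → Ȟ^2 ≅ 0

Ȟ^0 ≅ Z/7; Ȟ^1 ≅ Z/7; Ȟ^2 ≅ 0


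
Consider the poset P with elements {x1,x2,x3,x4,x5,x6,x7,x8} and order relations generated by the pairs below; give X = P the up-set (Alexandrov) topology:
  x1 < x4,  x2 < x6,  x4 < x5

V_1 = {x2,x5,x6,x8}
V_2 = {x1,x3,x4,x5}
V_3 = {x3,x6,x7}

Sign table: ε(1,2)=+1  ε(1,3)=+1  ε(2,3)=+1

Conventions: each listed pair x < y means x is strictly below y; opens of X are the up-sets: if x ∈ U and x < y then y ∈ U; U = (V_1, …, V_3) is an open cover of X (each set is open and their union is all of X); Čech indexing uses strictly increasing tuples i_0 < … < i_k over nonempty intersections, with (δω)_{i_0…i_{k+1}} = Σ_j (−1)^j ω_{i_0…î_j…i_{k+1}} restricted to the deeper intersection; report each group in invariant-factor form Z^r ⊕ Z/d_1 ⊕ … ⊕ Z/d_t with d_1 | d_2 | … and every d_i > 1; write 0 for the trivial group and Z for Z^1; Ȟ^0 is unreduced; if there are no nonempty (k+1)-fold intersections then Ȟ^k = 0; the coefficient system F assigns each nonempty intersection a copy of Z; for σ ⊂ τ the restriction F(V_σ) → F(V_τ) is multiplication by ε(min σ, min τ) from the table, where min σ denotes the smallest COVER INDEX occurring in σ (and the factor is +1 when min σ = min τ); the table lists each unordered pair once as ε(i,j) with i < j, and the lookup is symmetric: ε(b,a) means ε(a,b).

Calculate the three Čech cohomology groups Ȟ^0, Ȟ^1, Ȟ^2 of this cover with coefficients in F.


cover nerve:
  V12={x5} V13={x6} V23={x3}
C dims 3,3; δ0: rk 2, SNF 1^2
Ȟ^0: (3−2)−0=1 ⇒ Z
Ȟ^1: (3−0)−2=1 ⇒ Z
Ȟ^2: (0−0)−0=0 ⇒ 0

Ȟ^0 = Z; Ȟ^1 = Z; Ȟ^2 = 0


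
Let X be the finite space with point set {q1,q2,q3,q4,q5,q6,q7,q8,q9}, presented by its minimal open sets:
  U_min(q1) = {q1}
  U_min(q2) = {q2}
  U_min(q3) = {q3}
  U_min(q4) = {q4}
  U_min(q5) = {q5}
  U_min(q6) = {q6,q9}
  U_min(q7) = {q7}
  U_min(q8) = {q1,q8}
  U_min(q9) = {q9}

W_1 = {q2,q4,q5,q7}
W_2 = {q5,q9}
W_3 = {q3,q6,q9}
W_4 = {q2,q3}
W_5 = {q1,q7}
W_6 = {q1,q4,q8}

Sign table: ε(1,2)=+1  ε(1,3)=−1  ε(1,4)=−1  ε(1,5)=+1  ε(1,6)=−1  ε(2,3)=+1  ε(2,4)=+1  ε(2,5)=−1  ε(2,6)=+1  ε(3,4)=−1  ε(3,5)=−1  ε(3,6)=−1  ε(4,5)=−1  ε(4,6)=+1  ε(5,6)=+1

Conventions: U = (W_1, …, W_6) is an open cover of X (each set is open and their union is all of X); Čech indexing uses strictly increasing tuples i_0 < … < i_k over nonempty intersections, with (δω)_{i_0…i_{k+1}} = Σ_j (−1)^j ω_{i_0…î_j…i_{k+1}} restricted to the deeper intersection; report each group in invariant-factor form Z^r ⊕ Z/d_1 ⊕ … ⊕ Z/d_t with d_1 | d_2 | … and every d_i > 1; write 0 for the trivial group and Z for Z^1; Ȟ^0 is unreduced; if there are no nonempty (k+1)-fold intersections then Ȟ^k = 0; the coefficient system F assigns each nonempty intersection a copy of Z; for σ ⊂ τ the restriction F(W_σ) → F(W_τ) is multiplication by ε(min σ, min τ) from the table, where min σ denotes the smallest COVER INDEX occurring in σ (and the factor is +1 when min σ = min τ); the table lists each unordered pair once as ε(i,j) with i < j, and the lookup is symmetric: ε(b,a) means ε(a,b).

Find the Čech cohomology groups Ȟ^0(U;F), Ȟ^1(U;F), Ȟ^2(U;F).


Ȟ^0(U;F) ≅ 0; Ȟ^1(U;F) ≅ Z ⊕ Z/2; Ȟ^2(U;F) ≅ 0

cover nerve:
  W12={q5} W14={q2} W15={q7} W16={q4} W23={q9} W34={q3} W56={q1}
C dims 6,7; δ0: rk 6, SNF 1^5·2
Ȟ^0: (6−6)−0=0 ⇒ 0
Ȟ^1: (7−0)−6=1 plus torsion [2] ⇒ Z ⊕ Z/2
Ȟ^2: (0−0)−0=0 ⇒ 0


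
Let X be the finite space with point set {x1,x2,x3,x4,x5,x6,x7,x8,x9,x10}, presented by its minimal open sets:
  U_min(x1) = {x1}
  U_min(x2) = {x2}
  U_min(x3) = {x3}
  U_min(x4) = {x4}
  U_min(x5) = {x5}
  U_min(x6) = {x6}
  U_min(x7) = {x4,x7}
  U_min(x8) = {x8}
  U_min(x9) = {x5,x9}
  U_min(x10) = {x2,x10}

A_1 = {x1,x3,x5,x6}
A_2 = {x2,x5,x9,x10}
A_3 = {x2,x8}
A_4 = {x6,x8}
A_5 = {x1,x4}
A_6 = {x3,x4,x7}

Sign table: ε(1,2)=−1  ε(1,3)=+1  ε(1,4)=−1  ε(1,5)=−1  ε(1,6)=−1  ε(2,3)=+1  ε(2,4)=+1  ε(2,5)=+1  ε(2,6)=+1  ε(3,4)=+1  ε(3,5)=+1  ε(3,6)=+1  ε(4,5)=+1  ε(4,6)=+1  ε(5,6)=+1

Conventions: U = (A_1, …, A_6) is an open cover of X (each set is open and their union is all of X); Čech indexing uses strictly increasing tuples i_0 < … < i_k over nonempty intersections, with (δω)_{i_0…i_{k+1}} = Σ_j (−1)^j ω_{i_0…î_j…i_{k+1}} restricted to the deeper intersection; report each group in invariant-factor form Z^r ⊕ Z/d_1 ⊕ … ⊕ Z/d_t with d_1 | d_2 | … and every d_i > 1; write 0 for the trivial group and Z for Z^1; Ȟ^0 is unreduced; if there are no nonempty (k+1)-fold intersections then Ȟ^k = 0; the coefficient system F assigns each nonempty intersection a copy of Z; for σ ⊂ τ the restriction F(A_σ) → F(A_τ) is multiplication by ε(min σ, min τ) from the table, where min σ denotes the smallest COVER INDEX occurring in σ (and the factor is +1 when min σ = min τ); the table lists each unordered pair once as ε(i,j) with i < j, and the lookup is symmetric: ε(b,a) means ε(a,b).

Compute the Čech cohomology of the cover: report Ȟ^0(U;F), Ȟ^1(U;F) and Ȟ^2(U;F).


Ȟ^0(U;F) ≅ Z,  Ȟ^1(U;F) ≅ Z^2,  Ȟ^2(U;F) ≅ 0

nerve simplices:
  A12={x5} A14={x6} A15={x1} A16={x3} A23={x2} A34={x8} A56={x4}
C dims 6,7; δ0: rk 5, SNF 1^5
degree 0: 6−5−0 = 1 → Ȟ^0 ≅ Z
degree 1: 7−0−5 = 2 → Ȟ^1 ≅ Z^2
degree 2: 0−0−0 = 0 → Ȟ^2 ≅ 0


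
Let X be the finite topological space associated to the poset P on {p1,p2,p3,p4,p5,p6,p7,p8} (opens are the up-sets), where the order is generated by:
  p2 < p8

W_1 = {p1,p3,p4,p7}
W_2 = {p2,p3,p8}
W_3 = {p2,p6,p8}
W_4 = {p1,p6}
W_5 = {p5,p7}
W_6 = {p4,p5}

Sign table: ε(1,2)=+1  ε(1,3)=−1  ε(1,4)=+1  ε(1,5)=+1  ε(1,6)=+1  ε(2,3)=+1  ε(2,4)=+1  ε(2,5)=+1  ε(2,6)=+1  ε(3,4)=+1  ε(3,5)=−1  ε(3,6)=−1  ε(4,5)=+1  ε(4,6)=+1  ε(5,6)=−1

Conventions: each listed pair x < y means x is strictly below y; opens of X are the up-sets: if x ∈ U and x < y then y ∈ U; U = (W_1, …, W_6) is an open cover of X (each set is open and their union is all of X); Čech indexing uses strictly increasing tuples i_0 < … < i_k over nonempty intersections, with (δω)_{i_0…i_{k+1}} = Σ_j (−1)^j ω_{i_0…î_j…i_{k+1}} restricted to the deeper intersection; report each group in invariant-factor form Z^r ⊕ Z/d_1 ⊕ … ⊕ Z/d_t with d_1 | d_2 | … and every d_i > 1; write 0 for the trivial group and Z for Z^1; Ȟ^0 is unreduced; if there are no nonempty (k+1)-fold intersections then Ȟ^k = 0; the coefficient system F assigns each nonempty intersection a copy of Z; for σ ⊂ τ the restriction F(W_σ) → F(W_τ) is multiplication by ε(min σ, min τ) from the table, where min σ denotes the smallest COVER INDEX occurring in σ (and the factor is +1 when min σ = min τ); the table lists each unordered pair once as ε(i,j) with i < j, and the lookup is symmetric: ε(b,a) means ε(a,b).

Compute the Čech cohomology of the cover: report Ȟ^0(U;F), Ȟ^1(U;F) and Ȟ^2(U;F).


nonempty intersections:
  W12={p3} W14={p1} W15={p7} W16={p4} W23={p2,p8} W34={p6} W56={p5}
C dims 6,7; δ0: rk 6, SNF 1^5·2
Ȟ^0: (6−6)−0=0 ⇒ 0
Ȟ^1: (7−0)−6=1 plus torsion [2] ⇒ Z ⊕ Z/2
Ȟ^2: (0−0)−0=0 ⇒ 0

Ȟ^0 ≅ 0; Ȟ^1 ≅ Z ⊕ Z/2; Ȟ^2 ≅ 0


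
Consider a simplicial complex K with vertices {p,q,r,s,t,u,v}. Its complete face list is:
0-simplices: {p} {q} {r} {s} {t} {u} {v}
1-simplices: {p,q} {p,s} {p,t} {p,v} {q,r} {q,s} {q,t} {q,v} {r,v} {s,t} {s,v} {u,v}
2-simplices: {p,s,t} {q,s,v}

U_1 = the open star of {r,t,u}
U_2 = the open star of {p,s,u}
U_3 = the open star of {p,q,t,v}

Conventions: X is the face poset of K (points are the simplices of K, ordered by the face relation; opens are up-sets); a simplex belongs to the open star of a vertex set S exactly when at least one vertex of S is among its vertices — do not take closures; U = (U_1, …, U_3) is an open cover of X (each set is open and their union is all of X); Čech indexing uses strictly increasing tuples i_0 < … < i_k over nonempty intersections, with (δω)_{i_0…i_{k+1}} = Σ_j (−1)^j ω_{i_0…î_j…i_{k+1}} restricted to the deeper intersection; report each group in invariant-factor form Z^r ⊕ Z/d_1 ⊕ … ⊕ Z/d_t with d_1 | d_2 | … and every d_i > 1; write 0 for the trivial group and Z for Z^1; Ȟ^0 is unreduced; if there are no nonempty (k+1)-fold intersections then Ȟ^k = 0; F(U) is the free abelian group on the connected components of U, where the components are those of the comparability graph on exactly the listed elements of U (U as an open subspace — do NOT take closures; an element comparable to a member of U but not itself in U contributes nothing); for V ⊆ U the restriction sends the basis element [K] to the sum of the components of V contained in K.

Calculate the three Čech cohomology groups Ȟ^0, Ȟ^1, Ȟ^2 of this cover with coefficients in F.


Ȟ^0(U;F) ≅ Z; Ȟ^1(U;F) ≅ Z^2; Ȟ^2(U;F) ≅ 0

nonempty intersections:
  U1={{r},{t},{u},{p,t},{q,r},{q,t},{r,v},{s,t},{u,v},{p,s,t}} U2={{p},{s},{u},{p,q},{p,s},{p,t},{p,v},{q,s},{s,t},{s,v},{u,v},{p,s,t},{q,s,v}} U3={{p},{q},{t},{v},{p,q},{p,s},{p,t},{p,v},{q,r},{q,s},{q,t},{q,v},{r,v},{s,t},{s,v},{u,v},{p,s,t},{q,s,v}}
  U12={{u},{p,t},{s,t},{u,v},{p,s,t}} U13={{t},{p,t},{q,r},{q,t},{r,v},{s,t},{u,v},{p,s,t}} U23={{p},{p,q},{p,s},{p,t},{p,v},{q,s},{s,t},{s,v},{u,v},{p,s,t},{q,s,v}}
  U123={{p,t},{s,t},{u,v},{p,s,t}}
components per intersection:
  U1: {{r},{q,r},{r,v}} {{t},{p,t},{q,t},{s,t},{p,s,t}} {{u},{u,v}}
  U2: {{p},{s},{p,q},{p,s},{p,t},{p,v},{q,s},{s,t},{s,v},{p,s,t},{q,s,v}} {{u},{u,v}}
  U3: {{p},{q},{t},{v},{p,q},{p,s},{p,t},{p,v},{q,r},{q,s},{q,t},{q,v},{r,v},{s,t},{s,v},{u,v},{p,s,t},{q,s,v}}
  U12: {{u},{u,v}} {{p,t},{s,t},{p,s,t}}
  U13: {{t},{p,t},{q,t},{s,t},{p,s,t}} {{q,r}} {{r,v}} {{u,v}}
  U23: {{p},{p,q},{p,s},{p,t},{p,v},{s,t},{p,s,t}} {{q,s},{s,v},{q,s,v}} {{u,v}}
  U123: {{p,t},{s,t},{p,s,t}} {{u,v}}
C dims 6,9,2; δ0: rk 5, SNF 1^5; δ1: rk 2, SNF 1^2
Ȟ^0: (6−5)−0=1 ⇒ Z
Ȟ^1: (9−2)−5=2 ⇒ Z^2
Ȟ^2: (2−0)−2=0 ⇒ 0


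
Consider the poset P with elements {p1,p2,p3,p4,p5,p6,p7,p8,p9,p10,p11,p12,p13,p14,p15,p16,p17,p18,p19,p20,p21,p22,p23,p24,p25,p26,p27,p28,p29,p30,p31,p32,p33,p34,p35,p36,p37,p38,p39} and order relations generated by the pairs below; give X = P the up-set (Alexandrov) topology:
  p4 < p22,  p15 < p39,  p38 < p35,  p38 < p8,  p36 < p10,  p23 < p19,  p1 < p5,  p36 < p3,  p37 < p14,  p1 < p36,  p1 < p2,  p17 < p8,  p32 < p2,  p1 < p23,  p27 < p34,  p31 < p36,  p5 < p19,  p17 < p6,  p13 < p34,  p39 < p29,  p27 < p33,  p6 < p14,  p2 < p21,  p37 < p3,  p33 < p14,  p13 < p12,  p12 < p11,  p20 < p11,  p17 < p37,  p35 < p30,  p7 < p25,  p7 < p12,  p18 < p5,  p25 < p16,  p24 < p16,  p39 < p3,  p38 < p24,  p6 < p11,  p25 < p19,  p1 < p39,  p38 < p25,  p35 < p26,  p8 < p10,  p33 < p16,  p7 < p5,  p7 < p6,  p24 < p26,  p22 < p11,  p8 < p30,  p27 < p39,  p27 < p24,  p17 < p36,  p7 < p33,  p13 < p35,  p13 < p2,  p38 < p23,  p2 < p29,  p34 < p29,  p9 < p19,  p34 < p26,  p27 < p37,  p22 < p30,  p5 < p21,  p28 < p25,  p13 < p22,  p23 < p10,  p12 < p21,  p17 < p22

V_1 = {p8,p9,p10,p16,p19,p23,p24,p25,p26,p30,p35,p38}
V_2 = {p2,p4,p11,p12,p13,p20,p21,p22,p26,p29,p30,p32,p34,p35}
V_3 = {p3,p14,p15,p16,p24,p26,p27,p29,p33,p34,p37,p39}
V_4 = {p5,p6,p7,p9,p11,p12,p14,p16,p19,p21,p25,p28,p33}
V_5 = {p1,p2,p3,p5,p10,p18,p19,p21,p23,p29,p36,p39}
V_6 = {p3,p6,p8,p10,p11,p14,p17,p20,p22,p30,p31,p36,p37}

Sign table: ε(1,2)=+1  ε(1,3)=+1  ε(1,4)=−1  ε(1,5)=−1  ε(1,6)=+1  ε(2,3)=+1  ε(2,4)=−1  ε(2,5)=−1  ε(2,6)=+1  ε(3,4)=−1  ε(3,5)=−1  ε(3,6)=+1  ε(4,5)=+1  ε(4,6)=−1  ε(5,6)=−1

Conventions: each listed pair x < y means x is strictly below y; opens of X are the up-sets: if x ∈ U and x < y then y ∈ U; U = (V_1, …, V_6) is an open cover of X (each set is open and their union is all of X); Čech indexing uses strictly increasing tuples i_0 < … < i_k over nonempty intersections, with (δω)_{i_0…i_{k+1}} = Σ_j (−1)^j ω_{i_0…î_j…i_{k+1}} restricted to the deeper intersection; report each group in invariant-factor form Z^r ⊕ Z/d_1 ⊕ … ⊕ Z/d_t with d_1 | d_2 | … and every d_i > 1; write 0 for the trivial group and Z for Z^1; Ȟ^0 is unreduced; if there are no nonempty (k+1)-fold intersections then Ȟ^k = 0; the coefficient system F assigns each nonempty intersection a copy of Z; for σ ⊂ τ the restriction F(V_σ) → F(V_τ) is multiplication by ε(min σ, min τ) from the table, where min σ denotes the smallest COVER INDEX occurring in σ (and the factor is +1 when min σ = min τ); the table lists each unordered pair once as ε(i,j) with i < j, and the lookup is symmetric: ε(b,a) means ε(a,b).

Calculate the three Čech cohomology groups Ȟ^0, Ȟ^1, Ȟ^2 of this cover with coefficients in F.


Ȟ^0(U;F) ≅ Z,  Ȟ^1(U;F) ≅ 0,  Ȟ^2(U;F) ≅ Z/2

nonempty intersections:
  V12={p26,p30,p35} V13={p16,p24,p26} V14={p9,p16,p19,p25} V15={p10,p19,p23} V16={p8,p10,p30} V23={p26,p29,p34} V24={p11,p12,p21} V25={p2,p21,p29} V26={p11,p20,p22,p30} V34={p14,p16,p33} V35={p3,p29,p39} V36={p3,p14,p37} V45={p5,p19,p21} V46={p6,p11,p14} V56={p3,p10,p36}
  V123={p26} V126={p30} V134={p16} V145={p19} V156={p10} V235={p29} V245={p21} V246={p11} V346={p14} V356={p3}
C dims 6,15,10; δ0: rk 5, SNF 1^5; δ1: rk 10, SNF 1^9·2
Ȟ^0: (6−5)−0=1 ⇒ Z
Ȟ^1: (15−10)−5=0 ⇒ 0
Ȟ^2: (10−0)−10=0 plus torsion [2] ⇒ Z/2


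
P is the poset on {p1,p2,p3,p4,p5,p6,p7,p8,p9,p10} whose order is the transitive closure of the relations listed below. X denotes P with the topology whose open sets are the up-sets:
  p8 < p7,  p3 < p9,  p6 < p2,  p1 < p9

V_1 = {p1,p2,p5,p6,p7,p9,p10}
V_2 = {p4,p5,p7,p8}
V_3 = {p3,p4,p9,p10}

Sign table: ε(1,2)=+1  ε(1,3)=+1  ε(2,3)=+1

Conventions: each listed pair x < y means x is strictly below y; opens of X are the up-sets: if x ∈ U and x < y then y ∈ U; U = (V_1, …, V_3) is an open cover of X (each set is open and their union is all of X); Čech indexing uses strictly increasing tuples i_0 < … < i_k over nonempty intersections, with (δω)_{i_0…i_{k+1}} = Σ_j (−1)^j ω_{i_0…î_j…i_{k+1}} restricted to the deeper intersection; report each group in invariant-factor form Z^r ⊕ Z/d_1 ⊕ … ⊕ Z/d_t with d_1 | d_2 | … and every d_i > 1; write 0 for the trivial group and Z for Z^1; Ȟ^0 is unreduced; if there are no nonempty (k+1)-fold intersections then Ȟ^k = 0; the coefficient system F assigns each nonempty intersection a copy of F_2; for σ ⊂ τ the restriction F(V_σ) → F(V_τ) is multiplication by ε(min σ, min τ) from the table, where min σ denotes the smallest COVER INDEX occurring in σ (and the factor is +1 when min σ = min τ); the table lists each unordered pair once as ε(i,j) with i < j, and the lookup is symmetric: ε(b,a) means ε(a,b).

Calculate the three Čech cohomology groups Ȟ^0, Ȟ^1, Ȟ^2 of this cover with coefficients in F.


nerve simplices:
  V12={p5,p7} V13={p9,p10} V23={p4}
C dims 3,3; δ0: rk_F2 2
degree 0: 3−2−0 = 1 → Ȟ^0 ≅ Z/2
degree 1: 3−0−2 = 1 → Ȟ^1 ≅ Z/2
degree 2: 0−0−0 = 0 → Ȟ^2 ≅ 0

Ȟ^0 ≅ Z/2; Ȟ^1 ≅ Z/2; Ȟ^2 ≅ 0


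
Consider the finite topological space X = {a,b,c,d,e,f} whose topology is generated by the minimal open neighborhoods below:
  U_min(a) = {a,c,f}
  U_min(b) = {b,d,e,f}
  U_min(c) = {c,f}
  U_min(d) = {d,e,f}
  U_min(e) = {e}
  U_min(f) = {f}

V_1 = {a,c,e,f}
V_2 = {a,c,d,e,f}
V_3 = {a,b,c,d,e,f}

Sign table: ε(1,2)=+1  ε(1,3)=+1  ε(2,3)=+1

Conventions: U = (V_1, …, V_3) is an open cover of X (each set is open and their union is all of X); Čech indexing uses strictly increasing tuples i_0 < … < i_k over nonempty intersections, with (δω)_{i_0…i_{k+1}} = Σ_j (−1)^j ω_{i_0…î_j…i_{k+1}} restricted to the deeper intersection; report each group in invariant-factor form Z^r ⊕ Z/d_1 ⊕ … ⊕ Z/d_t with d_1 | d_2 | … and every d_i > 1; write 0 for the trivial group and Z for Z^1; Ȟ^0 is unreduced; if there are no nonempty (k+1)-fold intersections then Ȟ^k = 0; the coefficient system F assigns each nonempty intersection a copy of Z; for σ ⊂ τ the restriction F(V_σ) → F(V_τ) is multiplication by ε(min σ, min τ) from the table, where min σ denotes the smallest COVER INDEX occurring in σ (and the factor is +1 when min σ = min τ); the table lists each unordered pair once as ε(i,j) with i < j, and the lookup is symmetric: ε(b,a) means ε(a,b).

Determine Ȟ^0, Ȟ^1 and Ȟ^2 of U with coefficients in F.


Ȟ^0(U;F) ≅ Z; Ȟ^1(U;F) ≅ 0; Ȟ^2(U;F) ≅ 0

intersection data:
  V12={a,c,e,f} V13={a,c,e,f} V23={a,c,d,e,f}
  V123={a,c,e,f}
C dims 3,3,1; δ0: rk 2, SNF 1^2; δ1: rk 1, SNF 1^1
Ȟ^0 = (3 − 2) − 0 = 1, so Ȟ^0 ≅ Z
Ȟ^1 = (3 − 1) − 2 = 0, so Ȟ^1 ≅ 0
Ȟ^2 = (1 − 0) − 1 = 0, so Ȟ^2 ≅ 0


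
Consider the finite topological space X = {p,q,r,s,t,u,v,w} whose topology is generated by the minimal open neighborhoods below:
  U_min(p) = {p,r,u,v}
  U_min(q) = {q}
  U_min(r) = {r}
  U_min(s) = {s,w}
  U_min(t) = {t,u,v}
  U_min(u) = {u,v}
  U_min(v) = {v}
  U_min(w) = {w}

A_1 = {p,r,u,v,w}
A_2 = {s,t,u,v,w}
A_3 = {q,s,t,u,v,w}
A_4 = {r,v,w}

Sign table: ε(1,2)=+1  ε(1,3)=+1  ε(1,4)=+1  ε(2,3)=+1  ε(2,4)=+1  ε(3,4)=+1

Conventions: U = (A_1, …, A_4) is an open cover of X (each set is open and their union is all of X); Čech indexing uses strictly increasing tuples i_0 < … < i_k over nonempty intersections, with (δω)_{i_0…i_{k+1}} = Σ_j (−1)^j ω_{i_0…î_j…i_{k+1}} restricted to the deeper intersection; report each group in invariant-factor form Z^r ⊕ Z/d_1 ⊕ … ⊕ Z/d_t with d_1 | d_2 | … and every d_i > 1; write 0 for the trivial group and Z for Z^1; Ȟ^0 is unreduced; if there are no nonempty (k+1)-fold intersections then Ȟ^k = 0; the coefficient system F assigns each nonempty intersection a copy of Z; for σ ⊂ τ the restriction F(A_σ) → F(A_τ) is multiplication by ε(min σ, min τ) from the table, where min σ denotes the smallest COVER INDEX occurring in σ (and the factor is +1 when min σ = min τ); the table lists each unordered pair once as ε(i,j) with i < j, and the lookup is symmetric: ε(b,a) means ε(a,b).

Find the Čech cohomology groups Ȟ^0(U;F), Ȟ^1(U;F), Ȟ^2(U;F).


Ȟ^0 ≅ Z, Ȟ^1 ≅ 0, Ȟ^2 ≅ 0

cover nerve:
  A12={u,v,w} A13={u,v,w} A14={r,v,w} A23={s,t,u,v,w} A24={v,w} A34={v,w}
  A123={u,v,w} A124={v,w} A134={v,w} A234={v,w}
  A1234={v,w}
C dims 4,6,4,1; δ0: rk 3, SNF 1^3; δ1: rk 3, SNF 1^3; δ2: rk 1, SNF 1^1
Ȟ^0: (4−3)−0=1 ⇒ Z
Ȟ^1: (6−3)−3=0 ⇒ 0
Ȟ^2: (4−1)−3=0 ⇒ 0


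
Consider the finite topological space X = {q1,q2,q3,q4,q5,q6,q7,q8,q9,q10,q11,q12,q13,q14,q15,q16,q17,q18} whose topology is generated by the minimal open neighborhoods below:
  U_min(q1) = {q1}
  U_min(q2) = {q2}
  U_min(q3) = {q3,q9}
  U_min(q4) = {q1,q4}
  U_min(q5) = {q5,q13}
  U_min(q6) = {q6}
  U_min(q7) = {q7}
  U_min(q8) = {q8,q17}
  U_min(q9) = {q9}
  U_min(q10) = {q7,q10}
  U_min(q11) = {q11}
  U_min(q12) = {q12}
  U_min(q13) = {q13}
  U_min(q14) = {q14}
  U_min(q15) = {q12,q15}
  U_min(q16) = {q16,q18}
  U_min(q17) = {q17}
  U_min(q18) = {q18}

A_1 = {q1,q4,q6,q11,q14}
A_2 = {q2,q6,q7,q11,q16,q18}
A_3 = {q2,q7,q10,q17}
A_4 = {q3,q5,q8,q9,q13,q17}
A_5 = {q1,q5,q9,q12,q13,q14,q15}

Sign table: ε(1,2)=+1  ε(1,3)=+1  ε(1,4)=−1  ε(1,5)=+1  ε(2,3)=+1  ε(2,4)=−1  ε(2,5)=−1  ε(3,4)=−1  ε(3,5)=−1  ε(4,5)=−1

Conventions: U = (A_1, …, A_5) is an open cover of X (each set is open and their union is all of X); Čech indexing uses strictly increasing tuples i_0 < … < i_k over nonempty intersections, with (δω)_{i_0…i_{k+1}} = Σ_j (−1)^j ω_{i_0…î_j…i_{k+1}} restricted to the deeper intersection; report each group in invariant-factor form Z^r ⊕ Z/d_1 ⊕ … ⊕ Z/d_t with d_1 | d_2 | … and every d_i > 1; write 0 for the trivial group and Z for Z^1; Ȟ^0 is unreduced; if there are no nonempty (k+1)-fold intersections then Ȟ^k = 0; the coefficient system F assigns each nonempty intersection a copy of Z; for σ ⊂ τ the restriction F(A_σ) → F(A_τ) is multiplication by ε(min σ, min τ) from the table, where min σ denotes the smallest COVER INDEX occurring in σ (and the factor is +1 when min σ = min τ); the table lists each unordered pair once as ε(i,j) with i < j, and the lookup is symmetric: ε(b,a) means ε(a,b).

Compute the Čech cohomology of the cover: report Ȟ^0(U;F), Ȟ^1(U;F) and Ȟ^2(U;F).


Ȟ^0 ≅ Z, Ȟ^1 ≅ Z, Ȟ^2 ≅ 0

nerve simplices:
  A12={q6,q11} A15={q1,q14} A23={q2,q7} A34={q17} A45={q5,q9,q13}
C dims 5,5; δ0: rk 4, SNF 1^4
degree 0: 5−4−0 = 1 → Ȟ^0 ≅ Z
degree 1: 5−0−4 = 1 → Ȟ^1 ≅ Z
degree 2: 0−0−0 = 0 → Ȟ^2 ≅ 0


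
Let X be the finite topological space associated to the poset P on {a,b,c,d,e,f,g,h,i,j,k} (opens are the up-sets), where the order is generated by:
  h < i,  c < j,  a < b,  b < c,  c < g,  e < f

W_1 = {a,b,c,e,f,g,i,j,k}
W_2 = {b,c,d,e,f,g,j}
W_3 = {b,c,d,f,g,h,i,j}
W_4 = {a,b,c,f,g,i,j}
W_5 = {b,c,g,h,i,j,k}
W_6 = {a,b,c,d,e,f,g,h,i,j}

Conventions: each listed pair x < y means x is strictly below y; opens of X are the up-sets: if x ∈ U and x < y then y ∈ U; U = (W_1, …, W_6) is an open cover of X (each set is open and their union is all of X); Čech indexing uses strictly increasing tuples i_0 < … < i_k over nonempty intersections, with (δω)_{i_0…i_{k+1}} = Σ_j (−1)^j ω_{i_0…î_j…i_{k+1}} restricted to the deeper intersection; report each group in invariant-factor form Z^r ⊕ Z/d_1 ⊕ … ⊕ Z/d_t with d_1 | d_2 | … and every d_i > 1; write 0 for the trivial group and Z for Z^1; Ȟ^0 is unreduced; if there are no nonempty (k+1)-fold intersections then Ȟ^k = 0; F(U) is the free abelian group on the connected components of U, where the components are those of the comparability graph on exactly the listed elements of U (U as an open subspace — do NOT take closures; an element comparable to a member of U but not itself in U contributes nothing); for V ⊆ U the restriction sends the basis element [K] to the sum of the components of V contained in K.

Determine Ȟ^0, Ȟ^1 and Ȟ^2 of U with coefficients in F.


nonempty intersections:
  W12={b,c,e,f,g,j} W13={b,c,f,g,i,j} W14={a,b,c,f,g,i,j} W15={b,c,g,i,j,k} W16={a,b,c,e,f,g,i,j} W23={b,c,d,f,g,j} W24={b,c,f,g,j} W25={b,c,g,j} W26={b,c,d,e,f,g,j} W34={b,c,f,g,i,j} W35={b,c,g,h,i,j} W36={b,c,d,f,g,h,i,j} W45={b,c,g,i,j} W46={a,b,c,f,g,i,j} W56={b,c,g,h,i,j}
  W123={b,c,f,g,j} W124={b,c,f,g,j} W125={b,c,g,j} W126={b,c,e,f,g,j} W134={b,c,f,g,i,j} W135={b,c,g,i,j} W136={b,c,f,g,i,j} W145={b,c,g,i,j} W146={a,b,c,f,g,i,j} W156={b,c,g,i,j} W234={b,c,f,g,j} W235={b,c,g,j} W236={b,c,d,f,g,j} W245={b,c,g,j} W246={b,c,f,g,j} W256={b,c,g,j} W345={b,c,g,i,j} W346={b,c,f,g,i,j} W356={b,c,g,h,i,j} W456={b,c,g,i,j}
  W1234={b,c,f,g,j} W1235={b,c,g,j} W1236={b,c,f,g,j} W1245={b,c,g,j} W1246={b,c,f,g,j} W1256={b,c,g,j} W1345={b,c,g,i,j} W1346={b,c,f,g,i,j} W1356={b,c,g,i,j} W1456={b,c,g,i,j} W2345={b,c,g,j} W2346={b,c,f,g,j} W2356={b,c,g,j} W2456={b,c,g,j} W3456={b,c,g,i,j}
  W12345={b,c,g,j} W12346={b,c,f,g,j} W12356={b,c,g,j} W12456={b,c,g,j} W13456={b,c,g,i,j} W23456={b,c,g,j}
  W123456={b,c,g,j}
components per intersection:
  W1: {a,b,c,g,j} {e,f} {i} {k}
  W2: {b,c,g,j} {d} {e,f}
  W3: {b,c,g,j} {d} {f} {h,i}
  W4: {a,b,c,g,j} {f} {i}
  W5: {b,c,g,j} {h,i} {k}
  W6: {a,b,c,g,j} {d} {e,f} {h,i}
  W12: {b,c,g,j} {e,f}
  W13: {b,c,g,j} {f} {i}
  W14: {a,b,c,g,j} {f} {i}
  W15: {b,c,g,j} {i} {k}
  W16: {a,b,c,g,j} {e,f} {i}
  W23: {b,c,g,j} {d} {f}
  W24: {b,c,g,j} {f}
  W25: {b,c,g,j}
  W26: {b,c,g,j} {d} {e,f}
  W34: {b,c,g,j} {f} {i}
  W35: {b,c,g,j} {h,i}
  W36: {b,c,g,j} {d} {f} {h,i}
  W45: {b,c,g,j} {i}
  W46: {a,b,c,g,j} {f} {i}
  W56: {b,c,g,j} {h,i}
  W123: {b,c,g,j} {f}
  W124: {b,c,g,j} {f}
  W125: {b,c,g,j}
  W126: {b,c,g,j} {e,f}
  W134: {b,c,g,j} {f} {i}
  W135: {b,c,g,j} {i}
  W136: {b,c,g,j} {f} {i}
  W145: {b,c,g,j} {i}
  W146: {a,b,c,g,j} {f} {i}
  W156: {b,c,g,j} {i}
  W234: {b,c,g,j} {f}
  W235: {b,c,g,j}
  W236: {b,c,g,j} {d} {f}
  W245: {b,c,g,j}
  W246: {b,c,g,j} {f}
  W256: {b,c,g,j}
  W345: {b,c,g,j} {i}
  W346: {b,c,g,j} {f} {i}
  W356: {b,c,g,j} {h,i}
  W456: {b,c,g,j} {i}
  W1234: {b,c,g,j} {f}
  W1235: {b,c,g,j}
  W1236: {b,c,g,j} {f}
  W1245: {b,c,g,j}
  W1246: {b,c,g,j} {f}
  W1256: {b,c,g,j}
  W1345: {b,c,g,j} {i}
  W1346: {b,c,g,j} {f} {i}
  W1356: {b,c,g,j} {i}
  W1456: {b,c,g,j} {i}
  W2345: {b,c,g,j}
  W2346: {b,c,g,j} {f}
  W2356: {b,c,g,j}
  W2456: {b,c,g,j}
  W3456: {b,c,g,j} {i}
  W12345: {b,c,g,j}
  W12346: {b,c,g,j} {f}
  W12356: {b,c,g,j}
  W12456: {b,c,g,j}
  W13456: {b,c,g,j} {i}
  W23456: {b,c,g,j}
  W123456: {b,c,g,j}
C dims 21,39,41,25; δ0: rk 16, SNF 1^16; δ1: rk 23, SNF 1^23; δ2: rk 18, SNF 1^18
Ȟ^0: (21−16)−0=5 ⇒ Z^5
Ȟ^1: (39−23)−16=0 ⇒ 0
Ȟ^2: (41−18)−23=0 ⇒ 0

Ȟ^0 = Z^5; Ȟ^1 = 0; Ȟ^2 = 0
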